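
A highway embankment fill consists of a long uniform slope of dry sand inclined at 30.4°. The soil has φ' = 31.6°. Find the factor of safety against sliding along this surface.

For a dry cohesionless infinite slope the factor of safety is FS = tanφ' / tanβ.
FS = tan31.6° / tan30.4° = 0.6152 / 0.5867 = 1.049

FS = 1.05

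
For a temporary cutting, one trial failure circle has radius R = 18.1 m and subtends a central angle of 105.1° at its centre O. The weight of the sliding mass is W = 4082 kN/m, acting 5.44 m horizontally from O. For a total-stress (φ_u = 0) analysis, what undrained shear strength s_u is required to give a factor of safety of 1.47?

FS = s_u·L_a·R / (W·d), so s_u = FS·W·d / (L_a·R).
Arc length L_a = R·θ = 18.1·(105.1°·π/180) = 18.1·1.8343 = 33.20 m
s_u = 1.47·4082·5.44 / (33.20·18.1) = 32642.9 / 600.95 = 54.32 kPa

s_u = 54.3 kPa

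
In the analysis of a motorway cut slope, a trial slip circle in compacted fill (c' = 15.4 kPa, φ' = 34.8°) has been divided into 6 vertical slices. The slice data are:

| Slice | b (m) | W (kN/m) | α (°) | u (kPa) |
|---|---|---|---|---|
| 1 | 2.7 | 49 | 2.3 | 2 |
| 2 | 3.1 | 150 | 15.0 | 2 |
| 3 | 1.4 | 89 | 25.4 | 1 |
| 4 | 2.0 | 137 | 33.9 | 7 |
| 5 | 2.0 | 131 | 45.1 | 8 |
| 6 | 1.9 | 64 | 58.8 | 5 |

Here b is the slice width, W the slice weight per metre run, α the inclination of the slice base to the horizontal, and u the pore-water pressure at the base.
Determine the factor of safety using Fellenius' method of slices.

FS = 1.85

Ordinary method of slices: FS = Σ[c'·Δl_i + (W_i cosα_i − u_i·Δl_i)·tanφ'] / Σ W_i sinα_i, with Δl_i = b_i / cosα_i.
Slice 1: Δl = 2.7/cos2.3° = 2.702 m; N'_1 = 49·cos2.3° − 2·2.702 = 43.6; c'Δl = 41.61; W sinα = 2.0
Slice 2: Δl = 3.1/cos15.0° = 3.209 m; N'_2 = 150·cos15.0° − 2·3.209 = 138.5; c'Δl = 49.42; W sinα = 38.8
Slice 3: Δl = 1.4/cos25.4° = 1.550 m; N'_3 = 89·cos25.4° − 1·1.550 = 78.8; c'Δl = 23.87; W sinα = 38.2
Slice 4: Δl = 2.0/cos33.9° = 2.410 m; N'_4 = 137·cos33.9° − 7·2.410 = 96.8; c'Δl = 37.11; W sinα = 76.4
Slice 5: Δl = 2.0/cos45.1° = 2.833 m; N'_5 = 131·cos45.1° − 8·2.833 = 69.8; c'Δl = 43.63; W sinα = 92.8
Slice 6: Δl = 1.9/cos58.8° = 3.668 m; N'_6 = 64·cos58.8° − 5·3.668 = 14.8; c'Δl = 56.48; W sinα = 54.7
Σc'Δl = 252.1 kN/m; ΣN' = 442.3 kN/m; ΣW sinα = 302.9 kN/m
Resisting = 252.1 + 442.3·tan34.8° = 252.1 + 307.4 = 559.6 kN/m
FS = 559.6 / 302.9 = 1.847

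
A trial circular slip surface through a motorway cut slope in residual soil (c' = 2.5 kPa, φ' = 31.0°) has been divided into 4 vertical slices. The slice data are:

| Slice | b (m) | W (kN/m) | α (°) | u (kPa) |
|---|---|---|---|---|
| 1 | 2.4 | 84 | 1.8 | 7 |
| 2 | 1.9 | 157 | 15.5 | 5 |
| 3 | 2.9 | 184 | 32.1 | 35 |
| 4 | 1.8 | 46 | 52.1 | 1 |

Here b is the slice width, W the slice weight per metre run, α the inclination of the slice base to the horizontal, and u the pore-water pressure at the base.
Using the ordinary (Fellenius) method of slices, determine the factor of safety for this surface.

FS = 1.06

Ordinary method of slices: FS = Σ[c'·Δl_i + (W_i cosα_i − u_i·Δl_i)·tanφ'] / Σ W_i sinα_i, with Δl_i = b_i / cosα_i.
Slice 1: Δl = 2.4/cos1.8° = 2.401 m; N'_1 = 84·cos1.8° − 7·2.401 = 67.2; c'Δl = 6.00; W sinα = 2.6
Slice 2: Δl = 1.9/cos15.5° = 1.972 m; N'_2 = 157·cos15.5° − 5·1.972 = 141.4; c'Δl = 4.93; W sinα = 42.0
Slice 3: Δl = 2.9/cos32.1° = 3.423 m; N'_3 = 184·cos32.1° − 35·3.423 = 36.1; c'Δl = 8.56; W sinα = 97.8
Slice 4: Δl = 1.8/cos52.1° = 2.930 m; N'_4 = 46·cos52.1° − 1·2.930 = 25.3; c'Δl = 7.33; W sinα = 36.3
Σc'Δl = 26.8 kN/m; ΣN' = 270.0 kN/m; ΣW sinα = 178.7 kN/m
Resisting = 26.8 + 270.0·tan31.0° = 26.8 + 162.2 = 189.0 kN/m
FS = 189.0 / 178.7 = 1.058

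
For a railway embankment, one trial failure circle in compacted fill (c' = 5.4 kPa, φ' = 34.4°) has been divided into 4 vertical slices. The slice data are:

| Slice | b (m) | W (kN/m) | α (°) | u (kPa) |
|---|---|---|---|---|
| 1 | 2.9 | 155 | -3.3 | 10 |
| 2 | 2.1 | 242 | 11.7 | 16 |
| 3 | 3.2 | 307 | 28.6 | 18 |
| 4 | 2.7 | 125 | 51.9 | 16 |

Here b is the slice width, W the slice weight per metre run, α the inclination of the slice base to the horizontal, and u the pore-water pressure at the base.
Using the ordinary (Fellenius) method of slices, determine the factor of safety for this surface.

FS = 1.54

Ordinary method of slices: FS = Σ[c'·Δl_i + (W_i cosα_i − u_i·Δl_i)·tanφ'] / Σ W_i sinα_i, with Δl_i = b_i / cosα_i.
Slice 1: Δl = 2.9/cos(-3.3°) = 2.905 m; N'_1 = 155·cos(-3.3°) − 10·2.905 = 125.7; c'Δl = 15.69; W sinα = -8.9
Slice 2: Δl = 2.1/cos11.7° = 2.145 m; N'_2 = 242·cos11.7° − 16·2.145 = 202.7; c'Δl = 11.58; W sinα = 49.1
Slice 3: Δl = 3.2/cos28.6° = 3.645 m; N'_3 = 307·cos28.6° − 18·3.645 = 203.9; c'Δl = 19.68; W sinα = 147.0
Slice 4: Δl = 2.7/cos51.9° = 4.376 m; N'_4 = 125·cos51.9° − 16·4.376 = 7.1; c'Δl = 23.63; W sinα = 98.4
Σc'Δl = 70.6 kN/m; ΣN' = 539.4 kN/m; ΣW sinα = 285.5 kN/m
Resisting = 70.6 + 539.4·tan34.4° = 70.6 + 369.3 = 439.9 kN/m
FS = 439.9 / 285.5 = 1.541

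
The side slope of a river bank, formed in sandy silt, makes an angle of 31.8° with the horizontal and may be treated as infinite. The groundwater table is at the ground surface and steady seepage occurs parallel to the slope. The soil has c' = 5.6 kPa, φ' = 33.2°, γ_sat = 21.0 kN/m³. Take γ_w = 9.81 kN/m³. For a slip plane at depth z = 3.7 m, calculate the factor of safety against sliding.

With seepage parallel to the slope and the water table at the surface, the effective normal stress on the slip plane uses the buoyant unit weight γ' = γ_sat − γ_w while the driving shear stress uses γ_sat:
FS = [c' + γ' z cos²β tanφ'] / [γ_sat z sinβ cosβ]
γ' = 21.0 − 9.81 = 11.19 kN/m³
Numerator = 5.6 + 11.19·3.7·cos²31.8°·tan33.2° = 5.6 + 11.19·3.7·0.7223·0.6544 = 25.170 kPa
Denominator = 21.0·3.7·sin31.8°·cos31.8° = 21.0·3.7·0.5270·0.8499 = 34.798 kPa
FS = 25.170 / 34.798 = 0.723

FS = 0.72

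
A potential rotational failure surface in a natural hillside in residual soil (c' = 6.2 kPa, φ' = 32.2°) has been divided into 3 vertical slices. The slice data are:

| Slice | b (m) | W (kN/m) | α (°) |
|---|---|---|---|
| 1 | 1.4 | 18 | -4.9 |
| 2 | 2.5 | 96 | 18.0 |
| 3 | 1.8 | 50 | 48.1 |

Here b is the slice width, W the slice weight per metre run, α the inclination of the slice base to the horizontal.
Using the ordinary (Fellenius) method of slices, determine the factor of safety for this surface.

FS = 2.01

Ordinary method of slices: FS = Σ[c'·Δl_i + (W_i cosα_i)·tanφ'] / Σ W_i sinα_i, with Δl_i = b_i / cosα_i.
Slice 1: Δl = 1.4/cos(-4.9°) = 1.405 m; N'_1 = 18·cos(-4.9°) = 17.9; c'Δl = 8.71; W sinα = -1.5
Slice 2: Δl = 2.5/cos18.0° = 2.629 m; N'_2 = 96·cos18.0° = 91.3; c'Δl = 16.30; W sinα = 29.7
Slice 3: Δl = 1.8/cos48.1° = 2.695 m; N'_3 = 50·cos48.1° = 33.4; c'Δl = 16.71; W sinα = 37.2
Σc'Δl = 41.7 kN/m; ΣN' = 142.6 kN/m; ΣW sinα = 65.3 kN/m
Resisting = 41.7 + 142.6·tan32.2° = 41.7 + 89.8 = 131.5 kN/m
FS = 131.5 / 65.3 = 2.013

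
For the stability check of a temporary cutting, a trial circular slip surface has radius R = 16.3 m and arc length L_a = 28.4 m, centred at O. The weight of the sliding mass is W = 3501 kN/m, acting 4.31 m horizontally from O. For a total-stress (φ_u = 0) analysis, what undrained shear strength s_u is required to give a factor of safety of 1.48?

FS = s_u·L_a·R / (W·d), so s_u = FS·W·d / (L_a·R).
s_u = 1.48·3501·4.31 / (28.40·16.3) = 22332.2 / 462.92 = 48.24 kPa

s_u = 48.2 kPa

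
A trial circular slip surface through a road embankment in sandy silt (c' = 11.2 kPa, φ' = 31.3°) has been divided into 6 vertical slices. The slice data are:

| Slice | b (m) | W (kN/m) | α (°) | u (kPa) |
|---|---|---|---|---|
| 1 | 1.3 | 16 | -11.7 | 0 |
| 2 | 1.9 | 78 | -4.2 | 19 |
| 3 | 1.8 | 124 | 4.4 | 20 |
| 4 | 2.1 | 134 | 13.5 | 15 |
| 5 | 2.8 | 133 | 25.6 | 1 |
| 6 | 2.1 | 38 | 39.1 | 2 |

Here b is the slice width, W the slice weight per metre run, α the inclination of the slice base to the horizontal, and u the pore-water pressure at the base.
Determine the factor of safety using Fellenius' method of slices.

FS = 3.35

Ordinary method of slices: FS = Σ[c'·Δl_i + (W_i cosα_i − u_i·Δl_i)·tanφ'] / Σ W_i sinα_i, with Δl_i = b_i / cosα_i.
Slice 1: Δl = 1.3/cos(-11.7°) = 1.328 m; N'_1 = 16·cos(-11.7°) − 0·1.328 = 15.7; c'Δl = 14.87; W sinα = -3.2
Slice 2: Δl = 1.9/cos(-4.2°) = 1.905 m; N'_2 = 78·cos(-4.2°) − 19·1.905 = 41.6; c'Δl = 21.34; W sinα = -5.7
Slice 3: Δl = 1.8/cos4.4° = 1.805 m; N'_3 = 124·cos4.4° − 20·1.805 = 87.5; c'Δl = 20.22; W sinα = 9.5
Slice 4: Δl = 2.1/cos13.5° = 2.160 m; N'_4 = 134·cos13.5° − 15·2.160 = 97.9; c'Δl = 24.19; W sinα = 31.3
Slice 5: Δl = 2.8/cos25.6° = 3.105 m; N'_5 = 133·cos25.6° − 1·3.105 = 116.8; c'Δl = 34.77; W sinα = 57.5
Slice 6: Δl = 2.1/cos39.1° = 2.706 m; N'_6 = 38·cos39.1° − 2·2.706 = 24.1; c'Δl = 30.31; W sinα = 24.0
Σc'Δl = 145.7 kN/m; ΣN' = 383.6 kN/m; ΣW sinα = 113.3 kN/m
Resisting = 145.7 + 383.6·tan31.3° = 145.7 + 233.2 = 378.9 kN/m
FS = 378.9 / 113.3 = 3.345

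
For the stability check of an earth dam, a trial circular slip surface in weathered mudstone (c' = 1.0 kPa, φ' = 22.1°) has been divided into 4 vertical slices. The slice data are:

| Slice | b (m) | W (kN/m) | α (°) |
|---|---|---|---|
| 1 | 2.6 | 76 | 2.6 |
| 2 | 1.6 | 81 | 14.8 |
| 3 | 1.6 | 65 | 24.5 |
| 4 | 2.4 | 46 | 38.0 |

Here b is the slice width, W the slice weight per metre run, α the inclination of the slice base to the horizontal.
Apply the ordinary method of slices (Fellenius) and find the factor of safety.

FS = 1.39

Ordinary method of slices: FS = Σ[c'·Δl_i + (W_i cosα_i)·tanφ'] / Σ W_i sinα_i, with Δl_i = b_i / cosα_i.
Slice 1: Δl = 2.6/cos2.6° = 2.603 m; N'_1 = 76·cos2.6° = 75.9; c'Δl = 2.60; W sinα = 3.4
Slice 2: Δl = 1.6/cos14.8° = 1.655 m; N'_2 = 81·cos14.8° = 78.3; c'Δl = 1.65; W sinα = 20.7
Slice 3: Δl = 1.6/cos24.5° = 1.758 m; N'_3 = 65·cos24.5° = 59.1; c'Δl = 1.76; W sinα = 27.0
Slice 4: Δl = 2.4/cos38.0° = 3.046 m; N'_4 = 46·cos38.0° = 36.2; c'Δl = 3.05; W sinα = 28.3
Σc'Δl = 9.1 kN/m; ΣN' = 249.6 kN/m; ΣW sinα = 79.4 kN/m
Resisting = 9.1 + 249.6·tan22.1° = 9.1 + 101.4 = 110.4 kN/m
FS = 110.4 / 79.4 = 1.391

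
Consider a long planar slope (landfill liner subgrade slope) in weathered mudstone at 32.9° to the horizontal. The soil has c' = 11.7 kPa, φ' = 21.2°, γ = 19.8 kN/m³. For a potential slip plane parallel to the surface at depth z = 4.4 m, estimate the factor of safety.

FS = 0.89

For an infinite slope with a slip plane parallel to the surface (no pore pressure): FS = [c' + γz cos²β tanφ'] / [γz sinβ cosβ].
γz = 19.8·4.4 = 87.12 kN/m²
Numerator = 11.7 + 87.12·cos²32.9°·tan21.2° = 11.7 + 87.12·0.7050·0.3879 = 35.522 kPa
Denominator = 87.12·sin32.9°·cos32.9° = 87.12·0.5432·0.8396 = 39.732 kPa
FS = 35.522 / 39.732 = 0.894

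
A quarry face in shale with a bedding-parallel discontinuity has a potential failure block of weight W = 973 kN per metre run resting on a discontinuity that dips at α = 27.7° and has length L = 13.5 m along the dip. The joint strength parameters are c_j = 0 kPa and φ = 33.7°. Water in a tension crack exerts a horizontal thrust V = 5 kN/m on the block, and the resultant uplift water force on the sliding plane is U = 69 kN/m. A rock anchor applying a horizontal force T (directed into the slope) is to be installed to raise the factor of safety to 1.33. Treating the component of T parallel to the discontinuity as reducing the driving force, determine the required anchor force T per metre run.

Resolving forces along and normal to the sliding plane, with the horizontal anchor force T adding T·sinα to the effective normal force and T·cosα acting up the plane against the driving force:
FS = [c_jL + (W cosα − U − V sinα + T sinα) tanφ] / [W sinα + V cosα − T cosα]
Without the anchor: N' = 790.2 kN/m, driving T_d = 456.7 kN/m, resisting R = 0·13.5 + 790.2·tan33.7° = 527.0 kN/m, FS = 1.15.
Setting FS = 1.33 and solving for T:
1.33·(456.7 − T cos27.7°) = 527.0 + T sin27.7°·tan33.7°
T·(sin27.7°·tan33.7° + 1.33·cos27.7°) = 1.33·456.7 − 527.0
T·(0.4648·0.6669 + 1.33·0.8854) = 607.4 − 527.0 = 80.5
T·1.4876 = 80.5
T = 54.1 kN/m

T = 54 kN/m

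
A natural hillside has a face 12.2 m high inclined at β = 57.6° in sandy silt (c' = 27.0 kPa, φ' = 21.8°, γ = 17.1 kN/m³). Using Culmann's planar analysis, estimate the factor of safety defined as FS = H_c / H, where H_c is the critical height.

H_c = (4c'/γ) · sinβ cosφ' / [1 − cos(β − φ')]
    = (4·27.0/17.1) · sin57.6°·cos21.8° / [1 − cos35.8°]
    = 6.316 · 0.7839 / 0.1889 = 26.21 m
FS = H_c / H = 26.21 / 12.2 = 2.148

FS = 2.15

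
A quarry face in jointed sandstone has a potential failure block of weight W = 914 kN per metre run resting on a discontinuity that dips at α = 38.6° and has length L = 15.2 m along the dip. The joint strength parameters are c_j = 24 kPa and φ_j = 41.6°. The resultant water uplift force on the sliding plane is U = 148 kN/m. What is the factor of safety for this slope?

FS = 1.52

Resolving the block weight along and normal to the plane and applying the Mohr–Coulomb strength on the joint:
N' = W cosα − U = 914·cos38.6° − 148 = 566.3 kN/m
Driving force T = W sinα = 914·sin38.6° = 570.2 kN/m
Resisting force R = c_j·L + N'·tanφ_j = 24·15.2 + 566.3·tan41.6° = 364.8 + 502.8 = 867.6 kN/m
FS = R / T = 867.6 / 570.2 = 1.521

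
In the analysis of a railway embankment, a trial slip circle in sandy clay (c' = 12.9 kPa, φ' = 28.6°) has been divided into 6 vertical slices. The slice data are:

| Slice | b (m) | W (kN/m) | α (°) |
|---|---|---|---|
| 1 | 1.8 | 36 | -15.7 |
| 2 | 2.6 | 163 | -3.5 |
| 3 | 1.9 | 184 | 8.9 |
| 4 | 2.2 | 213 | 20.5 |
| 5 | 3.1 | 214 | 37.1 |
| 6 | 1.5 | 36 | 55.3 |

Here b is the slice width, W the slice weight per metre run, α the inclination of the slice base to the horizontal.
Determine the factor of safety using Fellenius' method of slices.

Ordinary method of slices: FS = Σ[c'·Δl_i + (W_i cosα_i)·tanφ'] / Σ W_i sinα_i, with Δl_i = b_i / cosα_i.
Slice 1: Δl = 1.8/cos(-15.7°) = 1.870 m; N'_1 = 36·cos(-15.7°) = 34.7; c'Δl = 24.12; W sinα = -9.7
Slice 2: Δl = 2.6/cos(-3.5°) = 2.605 m; N'_2 = 163·cos(-3.5°) = 162.7; c'Δl = 33.60; W sinα = -10.0
Slice 3: Δl = 1.9/cos8.9° = 1.923 m; N'_3 = 184·cos8.9° = 181.8; c'Δl = 24.81; W sinα = 28.5
Slice 4: Δl = 2.2/cos20.5° = 2.349 m; N'_4 = 213·cos20.5° = 199.5; c'Δl = 30.30; W sinα = 74.6
Slice 5: Δl = 3.1/cos37.1° = 3.887 m; N'_5 = 214·cos37.1° = 170.7; c'Δl = 50.14; W sinα = 129.1
Slice 6: Δl = 1.5/cos55.3° = 2.635 m; N'_6 = 36·cos55.3° = 20.5; c'Δl = 33.99; W sinα = 29.6
Σc'Δl = 197.0 kN/m; ΣN' = 769.8 kN/m; ΣW sinα = 242.1 kN/m
Resisting = 197.0 + 769.8·tan28.6° = 197.0 + 419.7 = 616.7 kN/m
FS = 616.7 / 242.1 = 2.548

FS = 2.55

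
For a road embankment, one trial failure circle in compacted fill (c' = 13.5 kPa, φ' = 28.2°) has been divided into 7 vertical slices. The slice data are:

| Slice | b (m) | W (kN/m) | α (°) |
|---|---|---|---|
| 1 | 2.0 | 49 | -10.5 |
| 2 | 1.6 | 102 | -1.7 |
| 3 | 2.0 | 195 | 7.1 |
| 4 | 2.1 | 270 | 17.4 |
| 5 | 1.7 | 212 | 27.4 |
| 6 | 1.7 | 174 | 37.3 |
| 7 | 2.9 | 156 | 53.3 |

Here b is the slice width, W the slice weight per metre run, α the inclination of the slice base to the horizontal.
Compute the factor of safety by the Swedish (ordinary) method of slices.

Ordinary method of slices: FS = Σ[c'·Δl_i + (W_i cosα_i)·tanφ'] / Σ W_i sinα_i, with Δl_i = b_i / cosα_i.
Slice 1: Δl = 2.0/cos(-10.5°) = 2.034 m; N'_1 = 49·cos(-10.5°) = 48.2; c'Δl = 27.46; W sinα = -8.9
Slice 2: Δl = 1.6/cos(-1.7°) = 1.601 m; N'_2 = 102·cos(-1.7°) = 102.0; c'Δl = 21.61; W sinα = -3.0
Slice 3: Δl = 2.0/cos7.1° = 2.015 m; N'_3 = 195·cos7.1° = 193.5; c'Δl = 27.21; W sinα = 24.1
Slice 4: Δl = 2.1/cos17.4° = 2.201 m; N'_4 = 270·cos17.4° = 257.6; c'Δl = 29.71; W sinα = 80.7
Slice 5: Δl = 1.7/cos27.4° = 1.915 m; N'_5 = 212·cos27.4° = 188.2; c'Δl = 25.85; W sinα = 97.6
Slice 6: Δl = 1.7/cos37.3° = 2.137 m; N'_6 = 174·cos37.3° = 138.4; c'Δl = 28.85; W sinα = 105.4
Slice 7: Δl = 2.9/cos53.3° = 4.853 m; N'_7 = 156·cos53.3° = 93.2; c'Δl = 65.51; W sinα = 125.1
Σc'Δl = 226.2 kN/m; ΣN' = 1021.1 kN/m; ΣW sinα = 421.0 kN/m
Resisting = 226.2 + 1021.1·tan28.2° = 226.2 + 547.5 = 773.7 kN/m
FS = 773.7 / 421.0 = 1.838

FS = 1.84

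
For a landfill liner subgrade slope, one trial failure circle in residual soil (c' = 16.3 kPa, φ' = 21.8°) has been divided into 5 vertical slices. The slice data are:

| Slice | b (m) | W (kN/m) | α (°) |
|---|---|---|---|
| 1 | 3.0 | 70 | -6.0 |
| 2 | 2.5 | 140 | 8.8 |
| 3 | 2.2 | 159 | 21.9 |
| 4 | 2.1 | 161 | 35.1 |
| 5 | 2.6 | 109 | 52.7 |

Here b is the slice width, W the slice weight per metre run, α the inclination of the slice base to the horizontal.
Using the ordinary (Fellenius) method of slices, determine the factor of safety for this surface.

Ordinary method of slices: FS = Σ[c'·Δl_i + (W_i cosα_i)·tanφ'] / Σ W_i sinα_i, with Δl_i = b_i / cosα_i.
Slice 1: Δl = 3.0/cos(-6.0°) = 3.017 m; N'_1 = 70·cos(-6.0°) = 69.6; c'Δl = 49.17; W sinα = -7.3
Slice 2: Δl = 2.5/cos8.8° = 2.530 m; N'_2 = 140·cos8.8° = 138.4; c'Δl = 41.24; W sinα = 21.4
Slice 3: Δl = 2.2/cos21.9° = 2.371 m; N'_3 = 159·cos21.9° = 147.5; c'Δl = 38.65; W sinα = 59.3
Slice 4: Δl = 2.1/cos35.1° = 2.567 m; N'_4 = 161·cos35.1° = 131.7; c'Δl = 41.84; W sinα = 92.6
Slice 5: Δl = 2.6/cos52.7° = 4.291 m; N'_5 = 109·cos52.7° = 66.1; c'Δl = 69.94; W sinα = 86.7
Σc'Δl = 240.8 kN/m; ΣN' = 553.3 kN/m; ΣW sinα = 252.7 kN/m
Resisting = 240.8 + 553.3·tan21.8° = 240.8 + 221.3 = 462.1 kN/m
FS = 462.1 / 252.7 = 1.829

FS = 1.83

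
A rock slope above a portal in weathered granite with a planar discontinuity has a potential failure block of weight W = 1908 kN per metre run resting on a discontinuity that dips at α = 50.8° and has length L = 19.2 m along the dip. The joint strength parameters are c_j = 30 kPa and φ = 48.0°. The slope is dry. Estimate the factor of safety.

FS = 1.30

Resolving the block weight along and normal to the plane and applying the Mohr–Coulomb strength on the joint:
N' = W cosα = 1908·cos50.8° = 1205.9 kN/m
Driving force T = W sinα = 1908·sin50.8° = 1478.6 kN/m
Resisting force R = c_j·L + N'·tanφ = 30·19.2 + 1205.9·tan48.0° = 576.0 + 1339.3 = 1915.3 kN/m
FS = R / T = 1915.3 / 1478.6 = 1.295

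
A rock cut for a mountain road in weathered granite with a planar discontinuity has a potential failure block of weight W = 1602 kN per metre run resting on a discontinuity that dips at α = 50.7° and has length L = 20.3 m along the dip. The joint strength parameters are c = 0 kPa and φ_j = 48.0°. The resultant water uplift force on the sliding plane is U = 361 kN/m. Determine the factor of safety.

FS = 0.59

Resolving the block weight along and normal to the plane and applying the Mohr–Coulomb strength on the joint:
N' = W cosα − U = 1602·cos50.7° − 361 = 653.7 kN/m
Driving force T = W sinα = 1602·sin50.7° = 1239.7 kN/m
Resisting force R = c·L + N'·tanφ_j = 0·20.3 + 653.7·tan48.0° = 0.0 + 726.0 = 726.0 kN/m
FS = R / T = 726.0 / 1239.7 = 0.586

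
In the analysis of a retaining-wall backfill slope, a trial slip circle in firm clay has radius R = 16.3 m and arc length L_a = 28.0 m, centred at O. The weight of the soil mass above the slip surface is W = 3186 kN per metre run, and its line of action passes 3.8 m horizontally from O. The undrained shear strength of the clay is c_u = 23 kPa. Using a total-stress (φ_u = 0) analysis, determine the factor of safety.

FS = 0.87

Taking moments about the centre O, the resisting moment is provided by the undrained shear strength acting along the arc:
M_R = c_u·L_a·R = 23·28.00·16.3 = 10497.2 kN·m/m
M_D = W·d = 3186·3.8 = 12106.8 kN·m/m
FS = M_R / M_D = 10497.2 / 12106.8 = 0.867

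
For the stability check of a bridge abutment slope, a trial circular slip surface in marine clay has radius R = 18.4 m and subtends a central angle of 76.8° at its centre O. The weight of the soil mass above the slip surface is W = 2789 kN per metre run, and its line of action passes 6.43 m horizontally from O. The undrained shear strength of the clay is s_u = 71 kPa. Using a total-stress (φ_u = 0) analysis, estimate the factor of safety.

Taking moments about the centre O, the resisting moment is provided by the undrained shear strength acting along the arc:
Arc length L_a = R·θ = 18.4·(76.8°·π/180) = 18.4·1.3404 = 24.66 m
M_R = s_u·L_a·R = 71·24.66·18.4 = 32220.5 kN·m/m
M_D = W·d = 2789·6.43 = 17933.3 kN·m/m
FS = M_R / M_D = 32220.5 / 17933.3 = 1.797

FS = 1.80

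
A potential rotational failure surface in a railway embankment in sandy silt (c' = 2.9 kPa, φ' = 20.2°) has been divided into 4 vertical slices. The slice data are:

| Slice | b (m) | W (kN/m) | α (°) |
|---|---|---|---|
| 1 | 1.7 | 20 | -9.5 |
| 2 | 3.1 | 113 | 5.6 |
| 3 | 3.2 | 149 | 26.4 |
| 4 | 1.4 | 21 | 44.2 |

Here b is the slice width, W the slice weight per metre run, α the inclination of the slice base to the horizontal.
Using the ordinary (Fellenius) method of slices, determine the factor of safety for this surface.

Ordinary method of slices: FS = Σ[c'·Δl_i + (W_i cosα_i)·tanφ'] / Σ W_i sinα_i, with Δl_i = b_i / cosα_i.
Slice 1: Δl = 1.7/cos(-9.5°) = 1.724 m; N'_1 = 20·cos(-9.5°) = 19.7; c'Δl = 5.00; W sinα = -3.3
Slice 2: Δl = 3.1/cos5.6° = 3.115 m; N'_2 = 113·cos5.6° = 112.5; c'Δl = 9.03; W sinα = 11.0
Slice 3: Δl = 3.2/cos26.4° = 3.573 m; N'_3 = 149·cos26.4° = 133.5; c'Δl = 10.36; W sinα = 66.3
Slice 4: Δl = 1.4/cos44.2° = 1.953 m; N'_4 = 21·cos44.2° = 15.1; c'Δl = 5.66; W sinα = 14.6
Σc'Δl = 30.1 kN/m; ΣN' = 280.7 kN/m; ΣW sinα = 88.6 kN/m
Resisting = 30.1 + 280.7·tan20.2° = 30.1 + 103.3 = 133.3 kN/m
FS = 133.3 / 88.6 = 1.505

FS = 1.50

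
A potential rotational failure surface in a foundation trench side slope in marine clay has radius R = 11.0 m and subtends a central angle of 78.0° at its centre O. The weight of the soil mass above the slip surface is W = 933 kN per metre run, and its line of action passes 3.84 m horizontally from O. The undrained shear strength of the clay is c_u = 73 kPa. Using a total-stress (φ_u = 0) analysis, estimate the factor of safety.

FS = 3.36

Taking moments about the centre O, the resisting moment is provided by the undrained shear strength acting along the arc:
Arc length L_a = R·θ = 11.0·(78.0°·π/180) = 11.0·1.3614 = 14.97 m
M_R = c_u·L_a·R = 73·14.97·11.0 = 12024.9 kN·m/m
M_D = W·d = 933·3.84 = 3582.7 kN·m/m
FS = M_R / M_D = 12024.9 / 3582.7 = 3.356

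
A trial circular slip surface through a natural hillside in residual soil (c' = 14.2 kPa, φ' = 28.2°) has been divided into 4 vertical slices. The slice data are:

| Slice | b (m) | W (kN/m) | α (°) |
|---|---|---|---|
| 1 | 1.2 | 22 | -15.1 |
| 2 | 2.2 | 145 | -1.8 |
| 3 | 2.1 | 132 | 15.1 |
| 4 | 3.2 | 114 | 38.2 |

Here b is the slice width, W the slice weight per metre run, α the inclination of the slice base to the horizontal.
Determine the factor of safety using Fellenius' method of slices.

Ordinary method of slices: FS = Σ[c'·Δl_i + (W_i cosα_i)·tanφ'] / Σ W_i sinα_i, with Δl_i = b_i / cosα_i.
Slice 1: Δl = 1.2/cos(-15.1°) = 1.243 m; N'_1 = 22·cos(-15.1°) = 21.2; c'Δl = 17.65; W sinα = -5.7
Slice 2: Δl = 2.2/cos(-1.8°) = 2.201 m; N'_2 = 145·cos(-1.8°) = 144.9; c'Δl = 31.26; W sinα = -4.6
Slice 3: Δl = 2.1/cos15.1° = 2.175 m; N'_3 = 132·cos15.1° = 127.4; c'Δl = 30.89; W sinα = 34.4
Slice 4: Δl = 3.2/cos38.2° = 4.072 m; N'_4 = 114·cos38.2° = 89.6; c'Δl = 57.82; W sinα = 70.5
Σc'Δl = 137.6 kN/m; ΣN' = 383.2 kN/m; ΣW sinα = 94.6 kN/m
Resisting = 137.6 + 383.2·tan28.2° = 137.6 + 205.5 = 343.1 kN/m
FS = 343.1 / 94.6 = 3.627

FS = 3.63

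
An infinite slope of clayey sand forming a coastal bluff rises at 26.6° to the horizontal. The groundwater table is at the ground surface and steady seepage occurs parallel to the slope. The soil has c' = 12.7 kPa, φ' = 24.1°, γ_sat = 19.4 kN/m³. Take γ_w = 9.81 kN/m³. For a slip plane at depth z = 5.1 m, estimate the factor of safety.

With seepage parallel to the slope and the water table at the surface, the effective normal stress on the slip plane uses the buoyant unit weight γ' = γ_sat − γ_w while the driving shear stress uses γ_sat:
FS = [c' + γ' z cos²β tanφ'] / [γ_sat z sinβ cosβ]
γ' = 19.4 − 9.81 = 9.59 kN/m³
Numerator = 12.7 + 9.59·5.1·cos²26.6°·tan24.1° = 12.7 + 9.59·5.1·0.7995·0.4473 = 30.192 kPa
Denominator = 19.4·5.1·sin26.6°·cos26.6° = 19.4·5.1·0.4478·0.8942 = 39.612 kPa
FS = 30.192 / 39.612 = 0.762

FS = 0.76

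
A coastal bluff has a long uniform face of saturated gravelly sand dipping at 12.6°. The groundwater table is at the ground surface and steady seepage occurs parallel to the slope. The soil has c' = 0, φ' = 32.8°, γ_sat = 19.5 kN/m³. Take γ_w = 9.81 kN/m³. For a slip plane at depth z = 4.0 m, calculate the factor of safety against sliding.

With seepage parallel to the slope and the water table at the surface, the effective normal stress on the slip plane uses the buoyant unit weight γ' = γ_sat − γ_w while the driving shear stress uses γ_sat:
FS = [c' + γ' z cos²β tanφ'] / [γ_sat z sinβ cosβ]
(For c' = 0 this reduces to FS = (γ'/γ_sat)·tanφ'/tanβ.)
γ' = 19.5 − 9.81 = 9.69 kN/m³
Numerator = 0.0 + 9.69·4.0·cos²12.6°·tan32.8° = 0.0 + 9.69·4.0·0.9524·0.6445 = 23.790 kPa
Denominator = 19.5·4.0·sin12.6°·cos12.6° = 19.5·4.0·0.2181·0.9759 = 16.605 kPa
FS = 23.790 / 16.605 = 1.433

FS = 1.43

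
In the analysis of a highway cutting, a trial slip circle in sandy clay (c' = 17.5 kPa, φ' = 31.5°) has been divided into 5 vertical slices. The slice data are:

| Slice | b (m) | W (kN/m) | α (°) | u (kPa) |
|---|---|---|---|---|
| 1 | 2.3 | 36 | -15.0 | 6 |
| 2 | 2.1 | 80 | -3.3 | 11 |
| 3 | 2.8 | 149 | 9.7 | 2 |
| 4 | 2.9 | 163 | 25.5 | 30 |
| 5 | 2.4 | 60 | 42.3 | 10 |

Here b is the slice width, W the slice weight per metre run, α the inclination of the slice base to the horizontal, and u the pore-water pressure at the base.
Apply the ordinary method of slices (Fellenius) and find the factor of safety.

FS = 3.40

Ordinary method of slices: FS = Σ[c'·Δl_i + (W_i cosα_i − u_i·Δl_i)·tanφ'] / Σ W_i sinα_i, with Δl_i = b_i / cosα_i.
Slice 1: Δl = 2.3/cos(-15.0°) = 2.381 m; N'_1 = 36·cos(-15.0°) − 6·2.381 = 20.5; c'Δl = 41.67; W sinα = -9.3
Slice 2: Δl = 2.1/cos(-3.3°) = 2.103 m; N'_2 = 80·cos(-3.3°) − 11·2.103 = 56.7; c'Δl = 36.81; W sinα = -4.6
Slice 3: Δl = 2.8/cos9.7° = 2.841 m; N'_3 = 149·cos9.7° − 2·2.841 = 141.2; c'Δl = 49.71; W sinα = 25.1
Slice 4: Δl = 2.9/cos25.5° = 3.213 m; N'_4 = 163·cos25.5° − 30·3.213 = 50.7; c'Δl = 56.23; W sinα = 70.2
Slice 5: Δl = 2.4/cos42.3° = 3.245 m; N'_5 = 60·cos42.3° − 10·3.245 = 11.9; c'Δl = 56.79; W sinα = 40.4
Σc'Δl = 241.2 kN/m; ΣN' = 281.1 kN/m; ΣW sinα = 121.7 kN/m
Resisting = 241.2 + 281.1·tan31.5° = 241.2 + 172.2 = 413.4 kN/m
FS = 413.4 / 121.7 = 3.396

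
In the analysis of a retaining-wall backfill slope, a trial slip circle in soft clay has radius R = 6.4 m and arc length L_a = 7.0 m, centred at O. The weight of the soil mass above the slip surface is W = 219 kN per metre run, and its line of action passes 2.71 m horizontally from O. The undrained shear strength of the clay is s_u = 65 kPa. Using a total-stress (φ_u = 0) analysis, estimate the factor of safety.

Taking moments about the centre O, the resisting moment is provided by the undrained shear strength acting along the arc:
M_R = s_u·L_a·R = 65·7.00·6.4 = 2912.0 kN·m/m
M_D = W·d = 219·2.71 = 593.5 kN·m/m
FS = M_R / M_D = 2912.0 / 593.5 = 4.907

FS = 4.91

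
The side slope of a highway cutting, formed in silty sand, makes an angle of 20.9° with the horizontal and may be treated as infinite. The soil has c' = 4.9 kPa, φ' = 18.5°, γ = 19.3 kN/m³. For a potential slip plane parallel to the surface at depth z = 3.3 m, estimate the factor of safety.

FS = 1.11

For an infinite slope with a slip plane parallel to the surface (no pore pressure): FS = [c' + γz cos²β tanφ'] / [γz sinβ cosβ].
γz = 19.3·3.3 = 63.69 kN/m²
Numerator = 4.9 + 63.69·cos²20.9°·tan18.5° = 4.9 + 63.69·0.8727·0.3346 = 23.498 kPa
Denominator = 63.69·sin20.9°·cos20.9° = 63.69·0.3567·0.9342 = 21.226 kPa
FS = 23.498 / 21.226 = 1.107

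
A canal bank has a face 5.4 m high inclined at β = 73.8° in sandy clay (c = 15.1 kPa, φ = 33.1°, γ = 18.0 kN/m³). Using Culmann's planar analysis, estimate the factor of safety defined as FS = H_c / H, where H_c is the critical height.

FS = 2.07

H_c = (4c/γ) · sinβ cosφ / [1 − cos(β − φ)]
    = (4·15.1/18.0) · sin73.8°·cos33.1° / [1 − cos40.7°]
    = 3.356 · 0.8045 / 0.2419 = 11.16 m
FS = H_c / H = 11.16 / 5.4 = 2.067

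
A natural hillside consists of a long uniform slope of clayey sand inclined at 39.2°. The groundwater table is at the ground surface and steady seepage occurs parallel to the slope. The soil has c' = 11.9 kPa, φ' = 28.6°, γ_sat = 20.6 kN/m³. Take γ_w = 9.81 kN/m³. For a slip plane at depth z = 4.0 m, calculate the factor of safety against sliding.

FS = 0.65

With seepage parallel to the slope and the water table at the surface, the effective normal stress on the slip plane uses the buoyant unit weight γ' = γ_sat − γ_w while the driving shear stress uses γ_sat:
FS = [c' + γ' z cos²β tanφ'] / [γ_sat z sinβ cosβ]
γ' = 20.6 − 9.81 = 10.79 kN/m³
Numerator = 11.9 + 10.79·4.0·cos²39.2°·tan28.6° = 11.9 + 10.79·4.0·0.6005·0.5452 = 26.032 kPa
Denominator = 20.6·4.0·sin39.2°·cos39.2° = 20.6·4.0·0.6320·0.7749 = 40.359 kPa
FS = 26.032 / 40.359 = 0.645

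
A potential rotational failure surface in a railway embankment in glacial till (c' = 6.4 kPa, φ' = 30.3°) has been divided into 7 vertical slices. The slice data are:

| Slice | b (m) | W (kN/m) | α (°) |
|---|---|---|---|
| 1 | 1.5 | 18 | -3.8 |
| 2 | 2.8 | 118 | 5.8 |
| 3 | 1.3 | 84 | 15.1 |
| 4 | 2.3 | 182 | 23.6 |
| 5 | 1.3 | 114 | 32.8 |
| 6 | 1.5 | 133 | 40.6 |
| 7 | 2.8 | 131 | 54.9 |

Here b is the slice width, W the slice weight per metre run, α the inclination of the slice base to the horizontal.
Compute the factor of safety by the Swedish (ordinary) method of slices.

Ordinary method of slices: FS = Σ[c'·Δl_i + (W_i cosα_i)·tanφ'] / Σ W_i sinα_i, with Δl_i = b_i / cosα_i.
Slice 1: Δl = 1.5/cos(-3.8°) = 1.503 m; N'_1 = 18·cos(-3.8°) = 18.0; c'Δl = 9.62; W sinα = -1.2
Slice 2: Δl = 2.8/cos5.8° = 2.814 m; N'_2 = 118·cos5.8° = 117.4; c'Δl = 18.01; W sinα = 11.9
Slice 3: Δl = 1.3/cos15.1° = 1.346 m; N'_3 = 84·cos15.1° = 81.1; c'Δl = 8.62; W sinα = 21.9
Slice 4: Δl = 2.3/cos23.6° = 2.510 m; N'_4 = 182·cos23.6° = 166.8; c'Δl = 16.06; W sinα = 72.9
Slice 5: Δl = 1.3/cos32.8° = 1.547 m; N'_5 = 114·cos32.8° = 95.8; c'Δl = 9.90; W sinα = 61.8
Slice 6: Δl = 1.5/cos40.6° = 1.976 m; N'_6 = 133·cos40.6° = 101.0; c'Δl = 12.64; W sinα = 86.6
Slice 7: Δl = 2.8/cos54.9° = 4.870 m; N'_7 = 131·cos54.9° = 75.3; c'Δl = 31.16; W sinα = 107.2
Σc'Δl = 106.0 kN/m; ΣN' = 655.4 kN/m; ΣW sinα = 361.0 kN/m
Resisting = 106.0 + 655.4·tan30.3° = 106.0 + 383.0 = 489.0 kN/m
FS = 489.0 / 361.0 = 1.355

FS = 1.35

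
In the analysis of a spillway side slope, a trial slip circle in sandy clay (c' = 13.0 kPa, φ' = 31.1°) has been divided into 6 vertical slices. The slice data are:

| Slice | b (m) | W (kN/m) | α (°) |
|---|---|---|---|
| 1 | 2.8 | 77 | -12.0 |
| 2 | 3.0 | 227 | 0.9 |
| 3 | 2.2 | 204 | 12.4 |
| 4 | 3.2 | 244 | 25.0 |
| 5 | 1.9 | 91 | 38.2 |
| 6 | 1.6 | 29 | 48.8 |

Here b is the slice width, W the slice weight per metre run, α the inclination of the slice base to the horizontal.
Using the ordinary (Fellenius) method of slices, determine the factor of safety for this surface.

FS = 3.32

Ordinary method of slices: FS = Σ[c'·Δl_i + (W_i cosα_i)·tanφ'] / Σ W_i sinα_i, with Δl_i = b_i / cosα_i.
Slice 1: Δl = 2.8/cos(-12.0°) = 2.863 m; N'_1 = 77·cos(-12.0°) = 75.3; c'Δl = 37.21; W sinα = -16.0
Slice 2: Δl = 3.0/cos0.9° = 3.000 m; N'_2 = 227·cos0.9° = 227.0; c'Δl = 39.00; W sinα = 3.6
Slice 3: Δl = 2.2/cos12.4° = 2.253 m; N'_3 = 204·cos12.4° = 199.2; c'Δl = 29.28; W sinα = 43.8
Slice 4: Δl = 3.2/cos25.0° = 3.531 m; N'_4 = 244·cos25.0° = 221.1; c'Δl = 45.90; W sinα = 103.1
Slice 5: Δl = 1.9/cos38.2° = 2.418 m; N'_5 = 91·cos38.2° = 71.5; c'Δl = 31.43; W sinα = 56.3
Slice 6: Δl = 1.6/cos48.8° = 2.429 m; N'_6 = 29·cos48.8° = 19.1; c'Δl = 31.58; W sinα = 21.8
Σc'Δl = 214.4 kN/m; ΣN' = 813.3 kN/m; ΣW sinα = 212.6 kN/m
Resisting = 214.4 + 813.3·tan31.1° = 214.4 + 490.6 = 705.0 kN/m
FS = 705.0 / 212.6 = 3.317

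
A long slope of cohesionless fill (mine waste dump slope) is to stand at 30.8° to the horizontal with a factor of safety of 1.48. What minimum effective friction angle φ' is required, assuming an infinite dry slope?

φ' = 41.4°

FS = tanφ'/tanβ ⇒ tanφ' = FS · tanβ = 1.48 · tan30.8° = 0.8823
φ' = arctan(0.8823) = 41.42°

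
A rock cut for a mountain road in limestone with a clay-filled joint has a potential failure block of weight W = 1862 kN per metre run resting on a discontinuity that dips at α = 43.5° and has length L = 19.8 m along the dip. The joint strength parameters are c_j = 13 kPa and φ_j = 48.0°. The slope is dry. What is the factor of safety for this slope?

Resolving the block weight along and normal to the plane and applying the Mohr–Coulomb strength on the joint:
N' = W cosα = 1862·cos43.5° = 1350.6 kN/m
Driving force T = W sinα = 1862·sin43.5° = 1281.7 kN/m
Resisting force R = c_j·L + N'·tanφ_j = 13·19.8 + 1350.6·tan48.0° = 257.4 + 1500.0 = 1757.4 kN/m
FS = R / T = 1757.4 / 1281.7 = 1.371

FS = 1.37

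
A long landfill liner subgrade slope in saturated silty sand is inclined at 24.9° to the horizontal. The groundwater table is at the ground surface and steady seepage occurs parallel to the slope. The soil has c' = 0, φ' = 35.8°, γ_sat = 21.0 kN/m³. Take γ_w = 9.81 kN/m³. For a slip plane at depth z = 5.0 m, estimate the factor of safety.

FS = 0.83

With seepage parallel to the slope and the water table at the surface, the effective normal stress on the slip plane uses the buoyant unit weight γ' = γ_sat − γ_w while the driving shear stress uses γ_sat:
FS = [c' + γ' z cos²β tanφ'] / [γ_sat z sinβ cosβ]
(For c' = 0 this reduces to FS = (γ'/γ_sat)·tanφ'/tanβ.)
γ' = 21.0 − 9.81 = 11.19 kN/m³
Numerator = 0.0 + 11.19·5.0·cos²24.9°·tan35.8° = 0.0 + 11.19·5.0·0.8227·0.7212 = 33.199 kPa
Denominator = 21.0·5.0·sin24.9°·cos24.9° = 21.0·5.0·0.4210·0.9070 = 40.099 kPa
FS = 33.199 / 40.099 = 0.828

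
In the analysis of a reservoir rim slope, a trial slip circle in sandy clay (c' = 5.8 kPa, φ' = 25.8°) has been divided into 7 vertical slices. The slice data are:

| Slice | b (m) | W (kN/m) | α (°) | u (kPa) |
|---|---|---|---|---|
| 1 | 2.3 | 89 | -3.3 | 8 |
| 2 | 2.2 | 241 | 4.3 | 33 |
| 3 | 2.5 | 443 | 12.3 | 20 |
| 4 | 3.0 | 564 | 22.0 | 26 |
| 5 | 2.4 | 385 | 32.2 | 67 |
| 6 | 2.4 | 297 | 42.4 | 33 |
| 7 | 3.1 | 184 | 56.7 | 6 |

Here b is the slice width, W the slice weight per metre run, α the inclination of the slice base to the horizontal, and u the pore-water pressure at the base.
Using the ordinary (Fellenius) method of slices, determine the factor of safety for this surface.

Ordinary method of slices: FS = Σ[c'·Δl_i + (W_i cosα_i − u_i·Δl_i)·tanφ'] / Σ W_i sinα_i, with Δl_i = b_i / cosα_i.
Slice 1: Δl = 2.3/cos(-3.3°) = 2.304 m; N'_1 = 89·cos(-3.3°) − 8·2.304 = 70.4; c'Δl = 13.36; W sinα = -5.1
Slice 2: Δl = 2.2/cos4.3° = 2.206 m; N'_2 = 241·cos4.3° − 33·2.206 = 167.5; c'Δl = 12.80; W sinα = 18.1
Slice 3: Δl = 2.5/cos12.3° = 2.559 m; N'_3 = 443·cos12.3° − 20·2.559 = 381.7; c'Δl = 14.84; W sinα = 94.4
Slice 4: Δl = 3.0/cos22.0° = 3.236 m; N'_4 = 564·cos22.0° − 26·3.236 = 438.8; c'Δl = 18.77; W sinα = 211.3
Slice 5: Δl = 2.4/cos32.2° = 2.836 m; N'_5 = 385·cos32.2° − 67·2.836 = 135.8; c'Δl = 16.45; W sinα = 205.2
Slice 6: Δl = 2.4/cos42.4° = 3.250 m; N'_6 = 297·cos42.4° − 33·3.250 = 112.1; c'Δl = 18.85; W sinα = 200.3
Slice 7: Δl = 3.1/cos56.7° = 5.646 m; N'_7 = 184·cos56.7° − 6·5.646 = 67.1; c'Δl = 32.75; W sinα = 153.8
Σc'Δl = 127.8 kN/m; ΣN' = 1373.4 kN/m; ΣW sinα = 877.8 kN/m
Resisting = 127.8 + 1373.4·tan25.8° = 127.8 + 663.9 = 791.7 kN/m
FS = 791.7 / 877.8 = 0.902

FS = 0.90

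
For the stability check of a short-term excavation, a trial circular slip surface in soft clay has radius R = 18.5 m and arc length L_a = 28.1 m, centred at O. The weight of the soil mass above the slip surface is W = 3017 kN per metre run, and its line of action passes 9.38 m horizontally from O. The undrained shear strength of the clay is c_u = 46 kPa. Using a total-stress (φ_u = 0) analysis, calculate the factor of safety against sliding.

FS = 0.85

Taking moments about the centre O, the resisting moment is provided by the undrained shear strength acting along the arc:
M_R = c_u·L_a·R = 46·28.10·18.5 = 23913.1 kN·m/m
M_D = W·d = 3017·9.38 = 28299.5 kN·m/m
FS = M_R / M_D = 23913.1 / 28299.5 = 0.845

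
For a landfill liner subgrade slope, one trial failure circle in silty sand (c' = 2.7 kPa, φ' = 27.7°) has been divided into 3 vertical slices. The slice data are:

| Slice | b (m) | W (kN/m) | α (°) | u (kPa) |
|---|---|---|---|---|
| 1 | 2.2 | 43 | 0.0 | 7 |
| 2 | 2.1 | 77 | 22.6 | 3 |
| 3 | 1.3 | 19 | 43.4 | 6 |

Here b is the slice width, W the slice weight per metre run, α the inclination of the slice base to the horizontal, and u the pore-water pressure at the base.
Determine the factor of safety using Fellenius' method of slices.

Ordinary method of slices: FS = Σ[c'·Δl_i + (W_i cosα_i − u_i·Δl_i)·tanφ'] / Σ W_i sinα_i, with Δl_i = b_i / cosα_i.
Slice 1: Δl = 2.2/cos0.0° = 2.200 m; N'_1 = 43·cos0.0° − 7·2.200 = 27.6; c'Δl = 5.94; W sinα = 0.0
Slice 2: Δl = 2.1/cos22.6° = 2.275 m; N'_2 = 77·cos22.6° − 3·2.275 = 64.3; c'Δl = 6.14; W sinα = 29.6
Slice 3: Δl = 1.3/cos43.4° = 1.789 m; N'_3 = 19·cos43.4° − 6·1.789 = 3.1; c'Δl = 4.83; W sinα = 13.1
Σc'Δl = 16.9 kN/m; ΣN' = 94.9 kN/m; ΣW sinα = 42.6 kN/m
Resisting = 16.9 + 94.9·tan27.7° = 16.9 + 49.8 = 66.8 kN/m
FS = 66.8 / 42.6 = 1.565

FS = 1.57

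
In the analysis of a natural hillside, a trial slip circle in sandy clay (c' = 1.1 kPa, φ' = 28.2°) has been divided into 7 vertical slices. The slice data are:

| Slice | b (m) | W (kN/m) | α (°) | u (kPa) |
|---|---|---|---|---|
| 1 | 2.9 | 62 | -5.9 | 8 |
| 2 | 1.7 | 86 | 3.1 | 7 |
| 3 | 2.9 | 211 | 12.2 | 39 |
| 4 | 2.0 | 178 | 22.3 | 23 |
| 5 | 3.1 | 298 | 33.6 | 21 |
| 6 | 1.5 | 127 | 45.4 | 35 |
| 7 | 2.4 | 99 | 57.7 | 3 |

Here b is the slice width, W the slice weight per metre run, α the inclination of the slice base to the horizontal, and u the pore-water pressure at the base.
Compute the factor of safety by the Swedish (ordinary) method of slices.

Ordinary method of slices: FS = Σ[c'·Δl_i + (W_i cosα_i − u_i·Δl_i)·tanφ'] / Σ W_i sinα_i, with Δl_i = b_i / cosα_i.
Slice 1: Δl = 2.9/cos(-5.9°) = 2.915 m; N'_1 = 62·cos(-5.9°) − 8·2.915 = 38.3; c'Δl = 3.21; W sinα = -6.4
Slice 2: Δl = 1.7/cos3.1° = 1.702 m; N'_2 = 86·cos3.1° − 7·1.702 = 74.0; c'Δl = 1.87; W sinα = 4.7
Slice 3: Δl = 2.9/cos12.2° = 2.967 m; N'_3 = 211·cos12.2° − 39·2.967 = 90.5; c'Δl = 3.26; W sinα = 44.6
Slice 4: Δl = 2.0/cos22.3° = 2.162 m; N'_4 = 178·cos22.3° − 23·2.162 = 115.0; c'Δl = 2.38; W sinα = 67.5
Slice 5: Δl = 3.1/cos33.6° = 3.722 m; N'_5 = 298·cos33.6° − 21·3.722 = 170.1; c'Δl = 4.09; W sinα = 164.9
Slice 6: Δl = 1.5/cos45.4° = 2.136 m; N'_6 = 127·cos45.4° − 35·2.136 = 14.4; c'Δl = 2.35; W sinα = 90.4
Slice 7: Δl = 2.4/cos57.7° = 4.491 m; N'_7 = 99·cos57.7° − 3·4.491 = 39.4; c'Δl = 4.94; W sinα = 83.7
Σc'Δl = 22.1 kN/m; ΣN' = 541.7 kN/m; ΣW sinα = 449.4 kN/m
Resisting = 22.1 + 541.7·tan28.2° = 22.1 + 290.4 = 312.6 kN/m
FS = 312.6 / 449.4 = 0.695

FS = 0.70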